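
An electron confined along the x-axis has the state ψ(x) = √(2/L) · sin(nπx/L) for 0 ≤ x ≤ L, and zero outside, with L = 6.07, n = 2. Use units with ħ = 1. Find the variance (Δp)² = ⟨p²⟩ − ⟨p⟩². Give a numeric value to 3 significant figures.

Compute ⟨p⟩ and ⟨p²⟩ separately; (Δp)² = ⟨p²⟩ − ⟨p⟩².
d/dx sin(nπx/L) = (nπ/L)·cos(nπx/L) and d²/dx² sin(nπx/L) = −(nπ/L)²·sin(nπx/L); on 0 ≤ x ≤ L, ∫sin²(nπx/L) dx = L/2 and ∫sin(nπx/L)·cos(nπx/L) dx = 0.
⟨p⟩ = 0.0000 and ⟨p²⟩ = 1.0715.
(Δp)² = 1.0715 − (0.0000)² = 1.0715.

1.07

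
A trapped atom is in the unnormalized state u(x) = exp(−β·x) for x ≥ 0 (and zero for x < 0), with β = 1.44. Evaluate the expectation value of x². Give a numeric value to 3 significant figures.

0.241

⟨x²⟩ = ∫ x²·|u|² dx / ∫|u|² dx (integrals over the domain).
Every integrand reduces to terms xʲ·e^(−2βx) on [0, ∞); use ∫₀^∞ xʲ·e^(−2βx) dx = j!/(2β)^(j+1).
State is unnormalized: ∫|u|² dx = 0.34722, and ∫u*·x²·u dx = 0.083724, so ⟨x²⟩ = 0.083724 / 0.34722.
⟨x²⟩ = 0.24113.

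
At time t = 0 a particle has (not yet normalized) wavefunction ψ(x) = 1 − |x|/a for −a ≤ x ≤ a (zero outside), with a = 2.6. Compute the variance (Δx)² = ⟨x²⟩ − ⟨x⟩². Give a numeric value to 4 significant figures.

0.6760

Compute ⟨x⟩ and ⟨x²⟩ separately, then (Δx)² = ⟨x²⟩ − ⟨x⟩².
ψ is even, so ∫ over [−a, a] = 2∫₀ᵃ with ψ = 1 − x/a there: ∫₀ᵃ (1 − x/a)² dx = a/3, ∫₀ᵃ x²(1 − x/a)² dx = a³/30, ∫₀ᵃ x⁴(1 − x/a)² dx = a⁵/105.
Normalization: ∫|ψ|² dx = 1.7333.
⟨x⟩ = 0.0000 and ⟨x²⟩ = 0.67600.
(Δx)² = 0.67600 − (0.0000)² = 0.67600.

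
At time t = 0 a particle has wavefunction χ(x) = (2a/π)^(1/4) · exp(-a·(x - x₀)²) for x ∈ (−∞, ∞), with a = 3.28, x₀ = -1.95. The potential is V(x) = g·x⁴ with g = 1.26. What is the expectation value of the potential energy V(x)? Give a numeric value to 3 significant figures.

20.4

⟨V⟩ = ∫ V(x)·|χ|² dx.
Gaussian moments (u = x − x₀): ∫u^(2j)·e^(−2au²) du = (2j−1)!!/(4a)^j · √(π/(2a)), odd powers integrate to 0; here √(π/(2a)) = 0.69203.
⟨V⟩ = 20.431.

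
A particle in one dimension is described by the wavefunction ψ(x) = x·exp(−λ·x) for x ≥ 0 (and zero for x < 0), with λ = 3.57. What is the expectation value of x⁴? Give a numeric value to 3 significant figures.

⟨x⁴⟩ = ∫ x⁴·|ψ|² dx / ∫|ψ|² dx (integrals over the domain).
Every integrand reduces to terms xʲ·e^(−2λx) on [0, ∞); use ∫₀^∞ xʲ·e^(−2λx) dx = j!/(2λ)^(j+1).
State is unnormalized: ∫|ψ|² dx = 0.0054946, and ∫ψ*·x⁴·ψ dx = 0.00076111, so ⟨x⁴⟩ = 0.00076111 / 0.0054946.
⟨x⁴⟩ = 0.13852.

0.139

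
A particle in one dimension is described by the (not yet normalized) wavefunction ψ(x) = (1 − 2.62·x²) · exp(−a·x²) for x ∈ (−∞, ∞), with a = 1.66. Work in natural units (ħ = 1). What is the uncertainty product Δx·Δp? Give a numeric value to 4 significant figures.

1.231

Δx = √(⟨x²⟩−⟨x⟩²), Δp = √(⟨p²⟩−⟨p⟩²).
Expand each integrand as polynomial × e^(−2ax²) and use ∫x^(2j)·e^(−2ax²) dx = (2j−1)!!/(4a)^j · √(π/(2a)), odd powers → 0; here √(π/(2a)) = 0.97276. Differentiate with the product rule, d/dx e^(−ax²) = −2ax·e^(−ax²).
Normalization: ∫|ψ|² dx = 0.65945.
⟨x⟩ = 0.0000, ⟨x²⟩ = 0.21503 ⇒ Δx = 0.46371.
⟨p⟩ = 0.0000, ⟨p²⟩ = 7.0497 ⇒ Δp = 2.6551.
Δx·Δp = 1.2312.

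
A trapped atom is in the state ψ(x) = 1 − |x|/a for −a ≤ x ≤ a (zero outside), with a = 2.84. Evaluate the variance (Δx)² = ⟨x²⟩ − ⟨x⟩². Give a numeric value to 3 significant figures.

0.807

Compute ⟨x⟩ and ⟨x²⟩ separately, then (Δx)² = ⟨x²⟩ − ⟨x⟩².
ψ is even, so ∫ over [−a, a] = 2∫₀ᵃ with ψ = 1 − x/a there: ∫₀ᵃ (1 − x/a)² dx = a/3, ∫₀ᵃ x²(1 − x/a)² dx = a³/30, ∫₀ᵃ x⁴(1 − x/a)² dx = a⁵/105.
Normalization: ∫|ψ|² dx = 1.8933.
⟨x⟩ = 0.0000 and ⟨x²⟩ = 0.80656.
(Δx)² = 0.80656 − (0.0000)² = 0.80656.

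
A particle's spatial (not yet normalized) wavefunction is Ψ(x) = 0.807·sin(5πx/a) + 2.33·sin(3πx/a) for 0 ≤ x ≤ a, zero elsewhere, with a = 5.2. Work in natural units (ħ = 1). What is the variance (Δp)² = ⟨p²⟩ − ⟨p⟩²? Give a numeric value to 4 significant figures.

3.911

Compute ⟨p⟩ and ⟨p²⟩ separately; (Δp)² = ⟨p²⟩ − ⟨p⟩².
d²/dx² sin(jπx/a) = −(jπ/a)²·sin(jπx/a); on 0 ≤ x ≤ a, ∫sin²(jπx/a) dx = a/2 and ∫sin(jπx/a)·sin(lπx/a) dx = 0 for j ≠ l, so only diagonal terms survive in ∫|Ψ|² and ∫Ψ·Ψ″; ∫Ψ·Ψ′ dx = [Ψ²/2] between the walls = 0.
Normalization: ∫|Ψ|² dx = 15.808.
⟨p⟩ = 0.0000 and ⟨p²⟩ = 3.9105.
(Δp)² = 3.9105 − (0.0000)² = 3.9105.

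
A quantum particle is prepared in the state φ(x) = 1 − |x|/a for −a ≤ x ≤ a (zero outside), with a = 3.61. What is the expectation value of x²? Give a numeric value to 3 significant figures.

1.30

⟨x²⟩ = ∫ x²·|φ|² dx / ∫|φ|² dx (integrals over the domain).
φ is even, so ∫ over [−a, a] = 2∫₀ᵃ with φ = 1 − x/a there: ∫₀ᵃ (1 − x/a)² dx = a/3, ∫₀ᵃ x²(1 − x/a)² dx = a³/30, ∫₀ᵃ x⁴(1 − x/a)² dx = a⁵/105.
State is unnormalized: ∫|φ|² dx = 2.4067, and ∫φ*·x²·φ dx = 3.1364, so ⟨x²⟩ = 3.1364 / 2.4067.
⟨x²⟩ = 1.3032.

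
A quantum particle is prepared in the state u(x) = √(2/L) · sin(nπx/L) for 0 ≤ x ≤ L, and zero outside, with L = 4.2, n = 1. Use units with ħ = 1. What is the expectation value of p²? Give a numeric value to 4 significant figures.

0.5595

p² u = −ħ² d²u/dx²; ⟨p²⟩ = −ħ² ∫ u*·u'' dx.
d/dx sin(nπx/L) = (nπ/L)·cos(nπx/L) and d²/dx² sin(nπx/L) = −(nπ/L)²·sin(nπx/L); on 0 ≤ x ≤ L, ∫sin²(nπx/L) dx = L/2 and ∫sin(nπx/L)·cos(nπx/L) dx = 0.
⟨p²⟩ = 0.55950.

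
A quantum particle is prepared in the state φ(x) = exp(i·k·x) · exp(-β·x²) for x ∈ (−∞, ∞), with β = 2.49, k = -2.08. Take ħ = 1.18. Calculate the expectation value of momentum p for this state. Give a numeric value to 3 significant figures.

-2.45

p φ = −iħ dφ/dx; then ⟨p⟩ = ∫ φ*·(pφ) dx / ∫|φ|² dx.
Gaussian moments: ∫x^(2j)·e^(−2βx²) dx = (2j−1)!!/(4β)^j · √(π/(2β)), odd powers integrate to 0; here √(π/(2β)) = 0.79426. Derivatives: φ′ = (ik − 2βx)·φ, φ″ = ((ik − 2βx)² − 2β)·φ; the odd-in-x pieces drop out.
State is unnormalized: ∫|φ|² dx = 0.79426, and ∫φ*·(−iħ φ') dx = -1.9494, so ⟨p⟩ = -1.9494 / 0.79426.
⟨p⟩ = -2.4544.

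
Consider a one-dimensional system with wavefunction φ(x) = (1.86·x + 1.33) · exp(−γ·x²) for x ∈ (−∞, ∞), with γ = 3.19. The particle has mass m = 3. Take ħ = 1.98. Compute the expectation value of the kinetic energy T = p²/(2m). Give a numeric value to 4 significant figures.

T = −(ħ²/2m) d²/dx², so ⟨T⟩ = −(ħ²/2m) ∫ φ*·φ'' dx / ∫|φ|² dx; with m = 3.
Expand each integrand as polynomial × e^(−2γx²) and use ∫x^(2j)·e^(−2γx²) dx = (2j−1)!!/(4γ)^j · √(π/(2γ)), odd powers → 0; here √(π/(2γ)) = 0.70172. Differentiate with the product rule, d/dx e^(−γx²) = −2γx·e^(−γx²).
State is unnormalized: ∫|φ|² dx = 1.4315, and ∫φ*·(−ħ²/2m · φ'') dx = 3.7769, so ⟨T⟩ = 3.7769 / 1.4315.
⟨T⟩ = 2.6384.

2.638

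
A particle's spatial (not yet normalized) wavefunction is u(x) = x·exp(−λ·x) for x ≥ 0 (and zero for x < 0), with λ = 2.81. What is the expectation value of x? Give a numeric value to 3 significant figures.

⟨x⟩ = ∫ x·|u|² dx / ∫|u|² dx (integrals over the domain).
Every integrand reduces to terms xʲ·e^(−2λx) on [0, ∞); use ∫₀^∞ xʲ·e^(−2λx) dx = j!/(2λ)^(j+1).
State is unnormalized: ∫|u|² dx = 0.011267, and ∫u*·x·u dx = 0.0060146, so ⟨x⟩ = 0.0060146 / 0.011267.
⟨x⟩ = 0.53381.

0.534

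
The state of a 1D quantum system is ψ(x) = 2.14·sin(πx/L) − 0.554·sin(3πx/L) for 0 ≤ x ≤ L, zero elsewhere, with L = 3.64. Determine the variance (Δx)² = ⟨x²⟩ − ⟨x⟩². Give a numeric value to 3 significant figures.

0.226

Compute ⟨x⟩ and ⟨x²⟩ separately, then (Δx)² = ⟨x²⟩ − ⟨x⟩².
On 0 ≤ x ≤ L (j ≠ l): ∫sin²(jπx/L) dx = L/2, ∫sin(jπx/L)·sin(lπx/L) dx = 0; diagonal moments ∫x·sin²(jπx/L) dx = L²/4, ∫x²·sin²(jπx/L) dx = L³·(1/6 − 1/(4j²π²)); cross terms ∫x·sin(jπx/L)·sin(lπx/L) dx = 0 for j + l even and −4jlL²/(π²(j² − l²)²) for j + l odd, ∫x²·sin(jπx/L)·sin(lπx/L) dx = (−1)^(j+l)·4jlL³/(π²(j² − l²)²); higher powers the same way via product-to-sum and parts.
Normalization: ∫|ψ|² dx = 8.8935.
⟨x⟩ = 1.8200 and ⟨x²⟩ = 3.5385.
(Δx)² = 3.5385 − (1.8200)² = 0.22610.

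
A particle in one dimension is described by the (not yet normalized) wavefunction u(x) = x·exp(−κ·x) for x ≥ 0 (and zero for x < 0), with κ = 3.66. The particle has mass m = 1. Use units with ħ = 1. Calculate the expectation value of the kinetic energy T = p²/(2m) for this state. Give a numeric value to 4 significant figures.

6.698

T = −(ħ²/2m) d²/dx², so ⟨T⟩ = −(ħ²/2m) ∫ u*·u'' dx / ∫|u|² dx; with m = 1.
Differentiate x·exp(−κ·x) with the product rule; every integrand then reduces to terms xʲ·e^(−2κx) on [0, ∞), with ∫₀^∞ xʲ·e^(−2κx) dx = j!/(2κ)^(j+1).
State is unnormalized: ∫|u|² dx = 0.0050991, and ∫u*·(−ħ²/2m · u'') dx = 0.034153, so ⟨T⟩ = 0.034153 / 0.0050991.
⟨T⟩ = 6.6978.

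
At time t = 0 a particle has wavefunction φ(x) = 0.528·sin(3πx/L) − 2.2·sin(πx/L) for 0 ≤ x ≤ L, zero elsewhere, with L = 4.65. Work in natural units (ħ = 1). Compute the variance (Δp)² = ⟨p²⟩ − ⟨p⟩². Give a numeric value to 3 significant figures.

Compute ⟨p⟩ and ⟨p²⟩ separately; (Δp)² = ⟨p²⟩ − ⟨p⟩².
d²/dx² sin(jπx/L) = −(jπ/L)²·sin(jπx/L); on 0 ≤ x ≤ L, ∫sin²(jπx/L) dx = L/2 and ∫sin(jπx/L)·sin(lπx/L) dx = 0 for j ≠ l, so only diagonal terms survive in ∫|φ|² and ∫φ·φ″; ∫φ·φ′ dx = [φ²/2] between the walls = 0.
Normalization: ∫|φ|² dx = 11.901.
⟨p⟩ = 0.0000 and ⟨p²⟩ = 0.65533.
(Δp)² = 0.65533 − (0.0000)² = 0.65533.

0.655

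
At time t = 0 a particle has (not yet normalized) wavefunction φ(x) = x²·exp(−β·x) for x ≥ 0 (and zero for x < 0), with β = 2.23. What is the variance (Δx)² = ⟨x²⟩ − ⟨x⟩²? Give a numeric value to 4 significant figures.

Compute ⟨x⟩ and ⟨x²⟩ separately, then (Δx)² = ⟨x²⟩ − ⟨x⟩².
Every integrand reduces to terms xʲ·e^(−2βx) on [0, ∞); use ∫₀^∞ xʲ·e^(−2βx) dx = j!/(2β)^(j+1).
Normalization: ∫|φ|² dx = 0.013600.
⟨x⟩ = 1.1211 and ⟨x²⟩ = 1.5082.
(Δx)² = 1.5082 − (1.1211)² = 0.25136.

0.2514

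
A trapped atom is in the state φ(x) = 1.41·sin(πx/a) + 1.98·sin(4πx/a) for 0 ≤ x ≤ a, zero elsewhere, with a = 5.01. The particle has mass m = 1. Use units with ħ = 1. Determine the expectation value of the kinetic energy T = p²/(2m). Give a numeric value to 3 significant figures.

2.15

T = −(ħ²/2m) d²/dx², so ⟨T⟩ = −(ħ²/2m) ∫ φ*·φ'' dx / ∫|φ|² dx; with m = 1.
d²/dx² sin(jπx/a) = −(jπ/a)²·sin(jπx/a); on 0 ≤ x ≤ a, ∫sin²(jπx/a) dx = a/2 and ∫sin(jπx/a)·sin(lπx/a) dx = 0 for j ≠ l, so only diagonal terms survive in ∫|φ|² and ∫φ·φ″; ∫φ·φ′ dx = [φ²/2] between the walls = 0.
State is unnormalized: ∫|φ|² dx = 14.801, and ∫φ*·(−ħ²/2m · φ'') dx = 31.872, so ⟨T⟩ = 31.872 / 14.801.
⟨T⟩ = 2.1534.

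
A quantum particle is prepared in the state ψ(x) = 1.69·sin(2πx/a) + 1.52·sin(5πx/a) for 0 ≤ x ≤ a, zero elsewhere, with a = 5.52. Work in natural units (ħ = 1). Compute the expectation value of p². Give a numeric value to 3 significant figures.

p² ψ = −ħ² d²ψ/dx²; ⟨p²⟩ = −ħ² ∫ ψ*·ψ'' dx / ∫|ψ|² dx.
d²/dx² sin(jπx/a) = −(jπ/a)²·sin(jπx/a); on 0 ≤ x ≤ a, ∫sin²(jπx/a) dx = a/2 and ∫sin(jπx/a)·sin(lπx/a) dx = 0 for j ≠ l, so only diagonal terms survive in ∫|ψ|² and ∫ψ·ψ″; ∫ψ·ψ′ dx = [ψ²/2] between the walls = 0.
State is unnormalized: ∫|ψ|² dx = 14.260, and ∫ψ*·(−ħ² ψ'') dx = 61.850, so ⟨p²⟩ = 61.850 / 14.260.
⟨p²⟩ = 4.3374.

4.34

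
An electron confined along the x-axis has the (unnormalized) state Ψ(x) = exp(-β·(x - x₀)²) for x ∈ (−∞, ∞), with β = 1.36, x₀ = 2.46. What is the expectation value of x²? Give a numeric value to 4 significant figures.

⟨x²⟩ = ∫ x²·|Ψ|² dx / ∫|Ψ|² dx (integrals over the domain).
Gaussian moments (u = x − x₀): ∫u^(2j)·e^(−2βu²) du = (2j−1)!!/(4β)^j · √(π/(2β)), odd powers integrate to 0; here √(π/(2β)) = 1.0747.
State is unnormalized: ∫|Ψ|² dx = 1.0747, and ∫Ψ*·x²·Ψ dx = 6.7013, so ⟨x²⟩ = 6.7013 / 1.0747.
⟨x²⟩ = 6.2354.

6.235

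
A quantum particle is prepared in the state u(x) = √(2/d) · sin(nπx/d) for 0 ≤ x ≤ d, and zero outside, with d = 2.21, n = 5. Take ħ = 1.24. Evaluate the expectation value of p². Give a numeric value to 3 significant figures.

77.7

p² u = −ħ² d²u/dx²; ⟨p²⟩ = −ħ² ∫ u*·u'' dx.
d/dx sin(nπx/d) = (nπ/d)·cos(nπx/d) and d²/dx² sin(nπx/d) = −(nπ/d)²·sin(nπx/d); on 0 ≤ x ≤ d, ∫sin²(nπx/d) dx = d/2 and ∫sin(nπx/d)·cos(nπx/d) dx = 0.
⟨p²⟩ = 77.678.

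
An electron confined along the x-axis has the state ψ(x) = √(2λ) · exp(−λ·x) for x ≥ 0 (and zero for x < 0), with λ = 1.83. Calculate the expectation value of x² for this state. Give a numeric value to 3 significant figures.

0.149

⟨x²⟩ = ∫ x²·|ψ|² dx (integrals over the domain).
Every integrand reduces to terms xʲ·e^(−2λx) on [0, ∞); use ∫₀^∞ xʲ·e^(−2λx) dx = j!/(2λ)^(j+1).
⟨x²⟩ = 0.14930.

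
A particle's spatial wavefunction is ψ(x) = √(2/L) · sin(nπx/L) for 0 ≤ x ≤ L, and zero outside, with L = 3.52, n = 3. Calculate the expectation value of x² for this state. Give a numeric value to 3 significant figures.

4.06

⟨x²⟩ = ∫ x²·|ψ|² dx (integrals over the domain).
With sin²θ = (1 − cos2θ)/2 on 0 ≤ x ≤ L: ∫sin²(nπx/L) dx = L/2, ∫x·sin²(nπx/L) dx = L²/4, ∫x²·sin²(nπx/L) dx = L³·(1/6 − 1/(4n²π²)); higher powers xᵏ the same way, integrating xᵏ·cos(2nπx/L) by parts.
⟨x²⟩ = 4.0604.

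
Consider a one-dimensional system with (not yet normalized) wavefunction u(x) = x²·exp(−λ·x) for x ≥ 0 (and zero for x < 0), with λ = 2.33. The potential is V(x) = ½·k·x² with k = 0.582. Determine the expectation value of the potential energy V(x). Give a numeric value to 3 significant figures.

⟨V⟩ = ∫ V(x)·|u|² dx / ∫|u|² dx.
Every integrand reduces to terms xʲ·e^(−2λx) on [0, ∞); use ∫₀^∞ xʲ·e^(−2λx) dx = j!/(2λ)^(j+1).
State is unnormalized: ∫|u|² dx = 0.010921, and ∫u*·V(x)·u dx = 0.0043906, so ⟨V⟩ = 0.0043906 / 0.010921.
⟨V⟩ = 0.40202.

0.402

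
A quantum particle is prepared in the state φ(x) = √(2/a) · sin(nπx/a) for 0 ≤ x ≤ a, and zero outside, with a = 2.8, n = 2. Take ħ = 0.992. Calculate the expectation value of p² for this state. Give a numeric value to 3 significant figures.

p² φ = −ħ² d²φ/dx²; ⟨p²⟩ = −ħ² ∫ φ*·φ'' dx.
d/dx sin(nπx/a) = (nπ/a)·cos(nπx/a) and d²/dx² sin(nπx/a) = −(nπ/a)²·sin(nπx/a); on 0 ≤ x ≤ a, ∫sin²(nπx/a) dx = a/2 and ∫sin(nπx/a)·cos(nπx/a) dx = 0.
⟨p²⟩ = 4.9553.

4.96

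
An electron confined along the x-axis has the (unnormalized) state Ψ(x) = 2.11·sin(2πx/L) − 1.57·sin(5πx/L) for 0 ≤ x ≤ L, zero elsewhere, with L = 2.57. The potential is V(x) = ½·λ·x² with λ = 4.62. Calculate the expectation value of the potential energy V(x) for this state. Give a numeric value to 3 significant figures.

5.22

⟨V⟩ = ∫ V(x)·|Ψ|² dx / ∫|Ψ|² dx.
On 0 ≤ x ≤ L (j ≠ l): ∫sin²(jπx/L) dx = L/2, ∫sin(jπx/L)·sin(lπx/L) dx = 0; diagonal moments ∫x·sin²(jπx/L) dx = L²/4, ∫x²·sin²(jπx/L) dx = L³·(1/6 − 1/(4j²π²)); cross terms ∫x·sin(jπx/L)·sin(lπx/L) dx = 0 for j + l even and −4jlL²/(π²(j² − l²)²) for j + l odd, ∫x²·sin(jπx/L)·sin(lπx/L) dx = (−1)^(j+l)·4jlL³/(π²(j² − l²)²); higher powers the same way via product-to-sum and parts.
State is unnormalized: ∫|Ψ|² dx = 8.8883, and ∫Ψ*·V(x)·Ψ dx = 46.388, so ⟨V⟩ = 46.388 / 8.8883.
⟨V⟩ = 5.2190.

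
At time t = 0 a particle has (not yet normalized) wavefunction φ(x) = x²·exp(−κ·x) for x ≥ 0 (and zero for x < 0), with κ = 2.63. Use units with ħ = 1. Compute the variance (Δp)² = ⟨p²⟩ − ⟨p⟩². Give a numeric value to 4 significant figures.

2.306

Compute ⟨p⟩ and ⟨p²⟩ separately; (Δp)² = ⟨p²⟩ − ⟨p⟩².
Differentiate x²·exp(−κ·x) with the product rule; every integrand then reduces to terms xʲ·e^(−2κx) on [0, ∞), with ∫₀^∞ xʲ·e^(−2κx) dx = j!/(2κ)^(j+1).
Normalization: ∫|φ|² dx = 0.0059605.
⟨p⟩ = 0.0000 and ⟨p²⟩ = 2.3056.
(Δp)² = 2.3056 − (0.0000)² = 2.3056.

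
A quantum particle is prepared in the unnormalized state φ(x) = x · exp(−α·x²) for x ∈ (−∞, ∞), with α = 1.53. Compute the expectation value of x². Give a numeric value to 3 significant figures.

0.490

⟨x²⟩ = ∫ x²·|φ|² dx / ∫|φ|² dx (integrals over the domain).
Expand each integrand as polynomial × e^(−2αx²) and use ∫x^(2j)·e^(−2αx²) dx = (2j−1)!!/(4α)^j · √(π/(2α)), odd powers → 0; here √(π/(2α)) = 1.0132.
State is unnormalized: ∫|φ|² dx = 0.16556, and ∫φ*·x²·φ dx = 0.081158, so ⟨x²⟩ = 0.081158 / 0.16556.
⟨x²⟩ = 0.49020.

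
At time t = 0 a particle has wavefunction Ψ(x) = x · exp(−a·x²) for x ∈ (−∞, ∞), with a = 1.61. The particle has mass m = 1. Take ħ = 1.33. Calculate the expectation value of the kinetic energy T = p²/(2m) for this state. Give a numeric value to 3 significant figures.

4.27

T = −(ħ²/2m) d²/dx², so ⟨T⟩ = −(ħ²/2m) ∫ Ψ*·Ψ'' dx / ∫|Ψ|² dx; with m = 1.
Expand each integrand as polynomial × e^(−2ax²) and use ∫x^(2j)·e^(−2ax²) dx = (2j−1)!!/(4a)^j · √(π/(2a)), odd powers → 0; here √(π/(2a)) = 0.98775. Differentiate with the product rule, d/dx e^(−ax²) = −2ax·e^(−ax²).
State is unnormalized: ∫|Ψ|² dx = 0.15338, and ∫Ψ*·(−ħ²/2m · Ψ'') dx = 0.65521, so ⟨T⟩ = 0.65521 / 0.15338.
⟨T⟩ = 4.2719.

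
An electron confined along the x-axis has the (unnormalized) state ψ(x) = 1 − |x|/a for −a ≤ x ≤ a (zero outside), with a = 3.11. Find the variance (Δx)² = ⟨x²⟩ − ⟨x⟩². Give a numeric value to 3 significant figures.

0.967

Compute ⟨x⟩ and ⟨x²⟩ separately, then (Δx)² = ⟨x²⟩ − ⟨x⟩².
ψ is even, so ∫ over [−a, a] = 2∫₀ᵃ with ψ = 1 − x/a there: ∫₀ᵃ (1 − x/a)² dx = a/3, ∫₀ᵃ x²(1 − x/a)² dx = a³/30, ∫₀ᵃ x⁴(1 − x/a)² dx = a⁵/105.
Normalization: ∫|ψ|² dx = 2.0733.
⟨x⟩ = 0.0000 and ⟨x²⟩ = 0.96721.
(Δx)² = 0.96721 − (0.0000)² = 0.96721.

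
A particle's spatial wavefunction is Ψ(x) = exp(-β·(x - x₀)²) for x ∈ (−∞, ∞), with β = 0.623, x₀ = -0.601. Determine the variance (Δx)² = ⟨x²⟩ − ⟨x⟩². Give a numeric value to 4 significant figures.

0.4013

Compute ⟨x⟩ and ⟨x²⟩ separately, then (Δx)² = ⟨x²⟩ − ⟨x⟩².
Gaussian moments (u = x − x₀): ∫u^(2j)·e^(−2βu²) du = (2j−1)!!/(4β)^j · √(π/(2β)), odd powers integrate to 0; here √(π/(2β)) = 1.5879.
Normalization: ∫|Ψ|² dx = 1.5879.
⟨x⟩ = -0.60100 and ⟨x²⟩ = 0.76249.
(Δx)² = 0.76249 − (-0.60100)² = 0.40128.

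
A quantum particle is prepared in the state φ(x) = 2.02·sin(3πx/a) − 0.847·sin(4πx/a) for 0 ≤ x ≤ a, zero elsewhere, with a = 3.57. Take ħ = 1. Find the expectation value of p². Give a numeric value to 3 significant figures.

7.78

p² φ = −ħ² d²φ/dx²; ⟨p²⟩ = −ħ² ∫ φ*·φ'' dx / ∫|φ|² dx.
d²/dx² sin(jπx/a) = −(jπ/a)²·sin(jπx/a); on 0 ≤ x ≤ a, ∫sin²(jπx/a) dx = a/2 and ∫sin(jπx/a)·sin(lπx/a) dx = 0 for j ≠ l, so only diagonal terms survive in ∫|φ|² and ∫φ·φ″; ∫φ·φ′ dx = [φ²/2] between the walls = 0.
State is unnormalized: ∫|φ|² dx = 8.5641, and ∫φ*·(−ħ² φ'') dx = 66.630, so ⟨p²⟩ = 66.630 / 8.5641.
⟨p²⟩ = 7.7801.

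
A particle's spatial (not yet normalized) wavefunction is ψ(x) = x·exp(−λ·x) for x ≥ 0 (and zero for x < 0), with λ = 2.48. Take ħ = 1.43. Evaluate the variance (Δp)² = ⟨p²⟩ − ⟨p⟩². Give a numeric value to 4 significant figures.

Compute ⟨p⟩ and ⟨p²⟩ separately; (Δp)² = ⟨p²⟩ − ⟨p⟩².
Differentiate x·exp(−λ·x) with the product rule; every integrand then reduces to terms xʲ·e^(−2λx) on [0, ∞), with ∫₀^∞ xʲ·e^(−2λx) dx = j!/(2λ)^(j+1).
Normalization: ∫|ψ|² dx = 0.016390.
⟨p⟩ = 0.0000 and ⟨p²⟩ = 12.577.
(Δp)² = 12.577 − (0.0000)² = 12.577.

12.58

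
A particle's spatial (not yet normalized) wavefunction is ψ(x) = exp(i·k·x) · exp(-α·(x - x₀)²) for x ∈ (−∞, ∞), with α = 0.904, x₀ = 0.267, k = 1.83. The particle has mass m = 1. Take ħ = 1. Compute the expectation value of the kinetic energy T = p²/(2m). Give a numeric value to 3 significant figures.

T = −(ħ²/2m) d²/dx², so ⟨T⟩ = −(ħ²/2m) ∫ ψ*·ψ'' dx / ∫|ψ|² dx; with m = 1.
Gaussian moments (u = x − x₀): ∫u^(2j)·e^(−2αu²) du = (2j−1)!!/(4α)^j · √(π/(2α)), odd powers integrate to 0; here √(π/(2α)) = 1.3182. Derivatives: ψ′ = (ik − 2αu)·ψ, ψ″ = ((ik − 2αu)² − 2α)·ψ; the odd-in-u pieces drop out.
State is unnormalized: ∫|ψ|² dx = 1.3182, and ∫ψ*·(−ħ²/2m · ψ'') dx = 2.8031, so ⟨T⟩ = 2.8031 / 1.3182.
⟨T⟩ = 2.1265.

2.13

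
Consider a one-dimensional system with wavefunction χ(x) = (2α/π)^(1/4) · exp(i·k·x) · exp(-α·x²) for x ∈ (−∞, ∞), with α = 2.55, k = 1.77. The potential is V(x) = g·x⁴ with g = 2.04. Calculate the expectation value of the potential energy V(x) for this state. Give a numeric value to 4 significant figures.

⟨V⟩ = ∫ V(x)·|χ|² dx.
Gaussian moments: ∫x^(2j)·e^(−2αx²) dx = (2j−1)!!/(4α)^j · √(π/(2α)), odd powers integrate to 0; here √(π/(2α)) = 0.78486.
⟨V⟩ = 0.058824.

0.05882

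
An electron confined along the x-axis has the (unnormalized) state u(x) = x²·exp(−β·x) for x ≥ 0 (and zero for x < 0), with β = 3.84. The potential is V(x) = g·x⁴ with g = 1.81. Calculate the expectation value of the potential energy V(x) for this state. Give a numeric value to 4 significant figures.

0.8741

⟨V⟩ = ∫ V(x)·|u|² dx / ∫|u|² dx.
Every integrand reduces to terms xʲ·e^(−2βx) on [0, ∞); use ∫₀^∞ xʲ·e^(−2βx) dx = j!/(2β)^(j+1).
State is unnormalized: ∫|u|² dx = 0.00089827, and ∫u*·V(x)·u dx = 0.00078514, so ⟨V⟩ = 0.00078514 / 0.00089827.
⟨V⟩ = 0.87406.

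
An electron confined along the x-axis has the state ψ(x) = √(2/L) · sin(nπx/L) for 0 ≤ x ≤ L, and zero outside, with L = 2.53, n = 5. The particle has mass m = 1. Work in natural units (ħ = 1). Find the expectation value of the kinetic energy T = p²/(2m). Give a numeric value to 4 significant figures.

T = −(ħ²/2m) d²/dx², so ⟨T⟩ = −(ħ²/2m) ∫ ψ*·ψ'' dx; with m = 1.
d/dx sin(nπx/L) = (nπ/L)·cos(nπx/L) and d²/dx² sin(nπx/L) = −(nπ/L)²·sin(nπx/L); on 0 ≤ x ≤ L, ∫sin²(nπx/L) dx = L/2 and ∫sin(nπx/L)·cos(nπx/L) dx = 0.
⟨T⟩ = 19.274.

19.27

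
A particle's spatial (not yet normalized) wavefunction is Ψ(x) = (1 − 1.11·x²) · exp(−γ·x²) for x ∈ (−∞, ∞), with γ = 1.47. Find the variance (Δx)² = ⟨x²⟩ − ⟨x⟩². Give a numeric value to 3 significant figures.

Compute ⟨x⟩ and ⟨x²⟩ separately, then (Δx)² = ⟨x²⟩ − ⟨x⟩².
Expand each integrand as polynomial × e^(−2γx²) and use ∫x^(2j)·e^(−2γx²) dx = (2j−1)!!/(4γ)^j · √(π/(2γ)), odd powers → 0; here √(π/(2γ)) = 1.0337.
Normalization: ∫|Ψ|² dx = 0.75395.
⟨x⟩ = 0.0000 and ⟨x²⟩ = 0.093711.
(Δx)² = 0.093711 − (0.0000)² = 0.093711.

0.0937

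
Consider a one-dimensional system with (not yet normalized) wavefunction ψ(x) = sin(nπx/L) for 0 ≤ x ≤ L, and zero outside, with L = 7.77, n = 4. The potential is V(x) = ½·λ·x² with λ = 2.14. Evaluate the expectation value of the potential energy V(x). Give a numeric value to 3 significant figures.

⟨V⟩ = ∫ V(x)·|ψ|² dx / ∫|ψ|² dx.
With sin²θ = (1 − cos2θ)/2 on 0 ≤ x ≤ L: ∫sin²(nπx/L) dx = L/2, ∫x·sin²(nπx/L) dx = L²/4, ∫x²·sin²(nπx/L) dx = L³·(1/6 − 1/(4n²π²)); higher powers xᵏ the same way, integrating xᵏ·cos(2nπx/L) by parts.
State is unnormalized: ∫|ψ|² dx = 3.8850, and ∫ψ*·V(x)·ψ dx = 82.861, so ⟨V⟩ = 82.861 / 3.8850.
⟨V⟩ = 21.328.

21.3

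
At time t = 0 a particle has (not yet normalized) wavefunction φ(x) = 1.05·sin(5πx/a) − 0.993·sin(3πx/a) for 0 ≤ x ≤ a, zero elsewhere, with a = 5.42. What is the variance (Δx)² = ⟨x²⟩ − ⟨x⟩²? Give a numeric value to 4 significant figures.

Compute ⟨x⟩ and ⟨x²⟩ separately, then (Δx)² = ⟨x²⟩ − ⟨x⟩².
On 0 ≤ x ≤ a (j ≠ l): ∫sin²(jπx/a) dx = a/2, ∫sin(jπx/a)·sin(lπx/a) dx = 0; diagonal moments ∫x·sin²(jπx/a) dx = a²/4, ∫x²·sin²(jπx/a) dx = a³·(1/6 − 1/(4j²π²)); cross terms ∫x·sin(jπx/a)·sin(lπx/a) dx = 0 for j + l even and −4jla²/(π²(j² − l²)²) for j + l odd, ∫x²·sin(jπx/a)·sin(lπx/a) dx = (−1)^(j+l)·4jla³/(π²(j² − l²)²); higher powers the same way via product-to-sum and parts.
Normalization: ∫|φ|² dx = 5.6600.
⟨x⟩ = 2.7100 and ⟨x²⟩ = 8.2896.
(Δx)² = 8.2896 − (2.7100)² = 0.94550.

0.9455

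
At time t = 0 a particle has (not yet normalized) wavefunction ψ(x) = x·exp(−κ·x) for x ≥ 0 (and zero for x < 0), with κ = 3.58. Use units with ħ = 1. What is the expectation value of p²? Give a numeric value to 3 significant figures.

p² ψ = −ħ² d²ψ/dx²; ⟨p²⟩ = −ħ² ∫ ψ*·ψ'' dx / ∫|ψ|² dx.
Differentiate x·exp(−κ·x) with the product rule; every integrand then reduces to terms xʲ·e^(−2κx) on [0, ∞), with ∫₀^∞ xʲ·e^(−2κx) dx = j!/(2κ)^(j+1).
State is unnormalized: ∫|ψ|² dx = 0.0054487, and ∫ψ*·(−ħ² ψ'') dx = 0.069832, so ⟨p²⟩ = 0.069832 / 0.0054487.
⟨p²⟩ = 12.816.

12.8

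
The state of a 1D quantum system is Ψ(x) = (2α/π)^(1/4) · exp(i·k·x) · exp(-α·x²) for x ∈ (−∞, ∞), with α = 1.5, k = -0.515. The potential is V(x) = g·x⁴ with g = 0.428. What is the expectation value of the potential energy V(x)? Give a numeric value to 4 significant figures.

0.03567

⟨V⟩ = ∫ V(x)·|Ψ|² dx.
Gaussian moments: ∫x^(2j)·e^(−2αx²) dx = (2j−1)!!/(4α)^j · √(π/(2α)), odd powers integrate to 0; here √(π/(2α)) = 1.0233.
⟨V⟩ = 0.035667.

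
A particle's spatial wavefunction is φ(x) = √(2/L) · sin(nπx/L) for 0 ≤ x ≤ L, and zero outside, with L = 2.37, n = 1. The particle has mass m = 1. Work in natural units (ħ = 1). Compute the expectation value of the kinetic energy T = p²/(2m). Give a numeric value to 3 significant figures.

0.879

T = −(ħ²/2m) d²/dx², so ⟨T⟩ = −(ħ²/2m) ∫ φ*·φ'' dx; with m = 1.
d/dx sin(nπx/L) = (nπ/L)·cos(nπx/L) and d²/dx² sin(nπx/L) = −(nπ/L)²·sin(nπx/L); on 0 ≤ x ≤ L, ∫sin²(nπx/L) dx = L/2 and ∫sin(nπx/L)·cos(nπx/L) dx = 0.
⟨T⟩ = 0.87856.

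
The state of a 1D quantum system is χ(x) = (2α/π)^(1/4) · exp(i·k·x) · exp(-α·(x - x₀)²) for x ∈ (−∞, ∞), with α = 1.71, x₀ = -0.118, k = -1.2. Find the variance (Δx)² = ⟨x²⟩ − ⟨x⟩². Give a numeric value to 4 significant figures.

0.1462

Compute ⟨x⟩ and ⟨x²⟩ separately, then (Δx)² = ⟨x²⟩ − ⟨x⟩².
Gaussian moments (u = x − x₀): ∫u^(2j)·e^(−2αu²) du = (2j−1)!!/(4α)^j · √(π/(2α)), odd powers integrate to 0; here √(π/(2α)) = 0.95843.
⟨x⟩ = -0.11800 and ⟨x²⟩ = 0.16012.
(Δx)² = 0.16012 − (-0.11800)² = 0.14620.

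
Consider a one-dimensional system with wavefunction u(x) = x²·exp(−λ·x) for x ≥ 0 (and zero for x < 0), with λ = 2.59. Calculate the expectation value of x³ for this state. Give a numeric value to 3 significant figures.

1.51

⟨x³⟩ = ∫ x³·|u|² dx / ∫|u|² dx (integrals over the domain).
Every integrand reduces to terms xʲ·e^(−2λx) on [0, ∞); use ∫₀^∞ xʲ·e^(−2λx) dx = j!/(2λ)^(j+1).
State is unnormalized: ∫|u|² dx = 0.0064352, and ∫u*·x³·u dx = 0.0097228, so ⟨x³⟩ = 0.0097228 / 0.0064352.
⟨x³⟩ = 1.5109.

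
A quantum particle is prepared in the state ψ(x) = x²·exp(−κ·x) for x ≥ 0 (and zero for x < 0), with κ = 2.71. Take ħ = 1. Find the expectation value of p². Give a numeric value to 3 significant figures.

p² ψ = −ħ² d²ψ/dx²; ⟨p²⟩ = −ħ² ∫ ψ*·ψ'' dx / ∫|ψ|² dx.
Differentiate x²·exp(−κ·x) with the product rule; every integrand then reduces to terms xʲ·e^(−2κx) on [0, ∞), with ∫₀^∞ xʲ·e^(−2κx) dx = j!/(2κ)^(j+1).
State is unnormalized: ∫|ψ|² dx = 0.0051312, and ∫ψ*·(−ħ² ψ'') dx = 0.012561, so ⟨p²⟩ = 0.012561 / 0.0051312.
⟨p²⟩ = 2.4480.

2.45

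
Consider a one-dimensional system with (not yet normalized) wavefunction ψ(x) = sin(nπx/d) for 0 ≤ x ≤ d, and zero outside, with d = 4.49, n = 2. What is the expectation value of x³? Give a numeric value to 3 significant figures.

20.9

⟨x³⟩ = ∫ x³·|ψ|² dx / ∫|ψ|² dx (integrals over the domain).
With sin²θ = (1 − cos2θ)/2 on 0 ≤ x ≤ d: ∫sin²(nπx/d) dx = d/2, ∫x·sin²(nπx/d) dx = d²/4, ∫x²·sin²(nπx/d) dx = d³·(1/6 − 1/(4n²π²)); higher powers xᵏ the same way, integrating xᵏ·cos(2nπx/d) by parts.
State is unnormalized: ∫|ψ|² dx = 2.2450, and ∫ψ*·x³·ψ dx = 46.943, so ⟨x³⟩ = 46.943 / 2.2450.
⟨x³⟩ = 20.910.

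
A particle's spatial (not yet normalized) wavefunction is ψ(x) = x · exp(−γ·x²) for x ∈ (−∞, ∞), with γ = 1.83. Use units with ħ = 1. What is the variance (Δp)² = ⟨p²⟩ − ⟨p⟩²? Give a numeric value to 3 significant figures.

5.49

Compute ⟨p⟩ and ⟨p²⟩ separately; (Δp)² = ⟨p²⟩ − ⟨p⟩².
Expand each integrand as polynomial × e^(−2γx²) and use ∫x^(2j)·e^(−2γx²) dx = (2j−1)!!/(4γ)^j · √(π/(2γ)), odd powers → 0; here √(π/(2γ)) = 0.92648. Differentiate with the product rule, d/dx e^(−γx²) = −2γx·e^(−γx²).
Normalization: ∫|ψ|² dx = 0.12657.
⟨p⟩ = 0.0000 and ⟨p²⟩ = 5.4900.
(Δp)² = 5.4900 − (0.0000)² = 5.4900.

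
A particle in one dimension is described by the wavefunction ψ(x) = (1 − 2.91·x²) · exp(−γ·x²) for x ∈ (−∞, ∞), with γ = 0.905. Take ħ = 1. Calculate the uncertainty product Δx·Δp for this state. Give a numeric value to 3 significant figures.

2.43

Δx = √(⟨x²⟩−⟨x⟩²), Δp = √(⟨p²⟩−⟨p⟩²).
Expand each integrand as polynomial × e^(−2γx²) and use ∫x^(2j)·e^(−2γx²) dx = (2j−1)!!/(4γ)^j · √(π/(2γ)), odd powers → 0; here √(π/(2γ)) = 1.3175. Differentiate with the product rule, d/dx e^(−γx²) = −2γx·e^(−γx²).
Normalization: ∫|ψ|² dx = 1.7534.
⟨x⟩ = 0.0000, ⟨x²⟩ = 1.2184 ⇒ Δx = 1.1038.
⟨p⟩ = 0.0000, ⟨p²⟩ = 4.8492 ⇒ Δp = 2.2021.
Δx·Δp = 2.4307.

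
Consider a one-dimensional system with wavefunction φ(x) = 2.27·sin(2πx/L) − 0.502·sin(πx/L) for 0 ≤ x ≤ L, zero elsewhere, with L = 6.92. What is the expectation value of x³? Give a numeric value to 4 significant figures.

⟨x³⟩ = ∫ x³·|φ|² dx / ∫|φ|² dx (integrals over the domain).
On 0 ≤ x ≤ L (j ≠ l): ∫sin²(jπx/L) dx = L/2, ∫sin(jπx/L)·sin(lπx/L) dx = 0; diagonal moments ∫x·sin²(jπx/L) dx = L²/4, ∫x²·sin²(jπx/L) dx = L³·(1/6 − 1/(4j²π²)); cross terms ∫x·sin(jπx/L)·sin(lπx/L) dx = 0 for j + l even and −4jlL²/(π²(j² − l²)²) for j + l odd, ∫x²·sin(jπx/L)·sin(lπx/L) dx = (−1)^(j+l)·4jlL³/(π²(j² − l²)²); higher powers the same way via product-to-sum and parts.
State is unnormalized: ∫|φ|² dx = 18.701, and ∫φ*·x³·φ dx = 1803.1, so ⟨x³⟩ = 1803.1 / 18.701.
⟨x³⟩ = 96.420.

96.42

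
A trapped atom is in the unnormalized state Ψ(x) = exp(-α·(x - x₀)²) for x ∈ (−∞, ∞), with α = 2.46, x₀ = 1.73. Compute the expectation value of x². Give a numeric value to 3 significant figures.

3.09

⟨x²⟩ = ∫ x²·|Ψ|² dx / ∫|Ψ|² dx (integrals over the domain).
Gaussian moments (u = x − x₀): ∫u^(2j)·e^(−2αu²) du = (2j−1)!!/(4α)^j · √(π/(2α)), odd powers integrate to 0; here √(π/(2α)) = 0.79908.
State is unnormalized: ∫|Ψ|² dx = 0.79908, and ∫Ψ*·x²·Ψ dx = 2.4728, so ⟨x²⟩ = 2.4728 / 0.79908.
⟨x²⟩ = 3.0945.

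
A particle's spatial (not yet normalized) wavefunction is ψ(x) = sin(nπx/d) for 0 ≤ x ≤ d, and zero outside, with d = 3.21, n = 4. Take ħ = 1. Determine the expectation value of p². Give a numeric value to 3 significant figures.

p² ψ = −ħ² d²ψ/dx²; ⟨p²⟩ = −ħ² ∫ ψ*·ψ'' dx / ∫|ψ|² dx.
d/dx sin(nπx/d) = (nπ/d)·cos(nπx/d) and d²/dx² sin(nπx/d) = −(nπ/d)²·sin(nπx/d); on 0 ≤ x ≤ d, ∫sin²(nπx/d) dx = d/2 and ∫sin(nπx/d)·cos(nπx/d) dx = 0.
State is unnormalized: ∫|ψ|² dx = 1.6050, and ∫ψ*·(−ħ² ψ'') dx = 24.597, so ⟨p²⟩ = 24.597 / 1.6050.
⟨p²⟩ = 15.325.

15.3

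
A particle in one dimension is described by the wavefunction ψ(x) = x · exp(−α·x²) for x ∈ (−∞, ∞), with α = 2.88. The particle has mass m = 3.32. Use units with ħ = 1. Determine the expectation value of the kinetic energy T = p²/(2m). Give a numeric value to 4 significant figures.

1.301

T = −(ħ²/2m) d²/dx², so ⟨T⟩ = −(ħ²/2m) ∫ ψ*·ψ'' dx / ∫|ψ|² dx; with m = 3.32.
Expand each integrand as polynomial × e^(−2αx²) and use ∫x^(2j)·e^(−2αx²) dx = (2j−1)!!/(4α)^j · √(π/(2α)), odd powers → 0; here √(π/(2α)) = 0.73852. Differentiate with the product rule, d/dx e^(−αx²) = −2αx·e^(−αx²).
State is unnormalized: ∫|ψ|² dx = 0.064108, and ∫ψ*·(−ħ²/2m · ψ'') dx = 0.083417, so ⟨T⟩ = 0.083417 / 0.064108.
⟨T⟩ = 1.3012.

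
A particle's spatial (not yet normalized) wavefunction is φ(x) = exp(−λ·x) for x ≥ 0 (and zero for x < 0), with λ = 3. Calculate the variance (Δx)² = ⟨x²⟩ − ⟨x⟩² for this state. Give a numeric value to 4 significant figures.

0.02778

Compute ⟨x⟩ and ⟨x²⟩ separately, then (Δx)² = ⟨x²⟩ − ⟨x⟩².
Every integrand reduces to terms xʲ·e^(−2λx) on [0, ∞); use ∫₀^∞ xʲ·e^(−2λx) dx = j!/(2λ)^(j+1).
Normalization: ∫|φ|² dx = 0.16667.
⟨x⟩ = 0.16667 and ⟨x²⟩ = 0.055556.
(Δx)² = 0.055556 − (0.16667)² = 0.027778.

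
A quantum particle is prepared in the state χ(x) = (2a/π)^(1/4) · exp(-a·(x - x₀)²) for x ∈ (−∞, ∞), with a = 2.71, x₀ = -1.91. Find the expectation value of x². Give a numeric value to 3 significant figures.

⟨x²⟩ = ∫ x²·|χ|² dx (integrals over the domain).
Gaussian moments (u = x − x₀): ∫u^(2j)·e^(−2au²) du = (2j−1)!!/(4a)^j · √(π/(2a)), odd powers integrate to 0; here √(π/(2a)) = 0.76133.
⟨x²⟩ = 3.7404.

3.74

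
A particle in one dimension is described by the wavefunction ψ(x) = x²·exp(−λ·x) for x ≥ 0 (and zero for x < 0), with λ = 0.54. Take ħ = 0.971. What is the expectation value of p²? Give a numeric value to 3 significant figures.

p² ψ = −ħ² d²ψ/dx²; ⟨p²⟩ = −ħ² ∫ ψ*·ψ'' dx / ∫|ψ|² dx.
Differentiate x²·exp(−λ·x) with the product rule; every integrand then reduces to terms xʲ·e^(−2λx) on [0, ∞), with ∫₀^∞ xʲ·e^(−2λx) dx = j!/(2λ)^(j+1).
State is unnormalized: ∫|ψ|² dx = 16.334, and ∫ψ*·(−ħ² ψ'') dx = 1.4969, so ⟨p²⟩ = 1.4969 / 16.334.
⟨p²⟩ = 0.091644.

0.0916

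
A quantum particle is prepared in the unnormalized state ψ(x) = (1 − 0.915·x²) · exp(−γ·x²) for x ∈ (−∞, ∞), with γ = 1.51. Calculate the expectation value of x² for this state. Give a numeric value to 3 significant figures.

⟨x²⟩ = ∫ x²·|ψ|² dx / ∫|ψ|² dx (integrals over the domain).
Expand each integrand as polynomial × e^(−2γx²) and use ∫x^(2j)·e^(−2γx²) dx = (2j−1)!!/(4γ)^j · √(π/(2γ)), odd powers → 0; here √(π/(2γ)) = 1.0199.
State is unnormalized: ∫|ψ|² dx = 0.78113, and ∫ψ*·x²·ψ dx = 0.073506, so ⟨x²⟩ = 0.073506 / 0.78113.
⟨x²⟩ = 0.094101.

0.0941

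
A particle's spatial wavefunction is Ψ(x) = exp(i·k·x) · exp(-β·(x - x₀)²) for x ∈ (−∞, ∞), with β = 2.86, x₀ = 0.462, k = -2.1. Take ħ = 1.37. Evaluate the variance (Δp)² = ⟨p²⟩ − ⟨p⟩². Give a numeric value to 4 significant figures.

Compute ⟨p⟩ and ⟨p²⟩ separately; (Δp)² = ⟨p²⟩ − ⟨p⟩².
Gaussian moments (u = x − x₀): ∫u^(2j)·e^(−2βu²) du = (2j−1)!!/(4β)^j · √(π/(2β)), odd powers integrate to 0; here √(π/(2β)) = 0.74110. Derivatives: Ψ′ = (ik − 2βu)·Ψ, Ψ″ = ((ik − 2βu)² − 2β)·Ψ; the odd-in-u pieces drop out.
Normalization: ∫|Ψ|² dx = 0.74110.
⟨p⟩ = -2.8770 and ⟨p²⟩ = 13.645.
(Δp)² = 13.645 − (-2.8770)² = 5.3679.

5.368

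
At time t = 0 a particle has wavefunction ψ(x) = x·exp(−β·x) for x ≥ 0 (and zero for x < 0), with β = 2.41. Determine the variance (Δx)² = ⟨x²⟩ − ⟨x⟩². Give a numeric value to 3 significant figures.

Compute ⟨x⟩ and ⟨x²⟩ separately, then (Δx)² = ⟨x²⟩ − ⟨x⟩².
Every integrand reduces to terms xʲ·e^(−2βx) on [0, ∞); use ∫₀^∞ xʲ·e^(−2βx) dx = j!/(2β)^(j+1).
Normalization: ∫|ψ|² dx = 0.017860.
⟨x⟩ = 0.62241 and ⟨x²⟩ = 0.51652.
(Δx)² = 0.51652 − (0.62241)² = 0.12913.

0.129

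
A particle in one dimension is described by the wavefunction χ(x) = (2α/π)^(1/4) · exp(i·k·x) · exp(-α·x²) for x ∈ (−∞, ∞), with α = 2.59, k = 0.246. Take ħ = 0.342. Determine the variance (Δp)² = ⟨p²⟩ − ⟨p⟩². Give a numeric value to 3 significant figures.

Compute ⟨p⟩ and ⟨p²⟩ separately; (Δp)² = ⟨p²⟩ − ⟨p⟩².
Gaussian moments: ∫x^(2j)·e^(−2αx²) dx = (2j−1)!!/(4α)^j · √(π/(2α)), odd powers integrate to 0; here √(π/(2α)) = 0.77877. Derivatives: χ′ = (ik − 2αx)·χ, χ″ = ((ik − 2αx)² − 2α)·χ; the odd-in-x pieces drop out.
⟨p⟩ = 0.084132 and ⟨p²⟩ = 0.31001.
(Δp)² = 0.31001 − (0.084132)² = 0.30294.

0.303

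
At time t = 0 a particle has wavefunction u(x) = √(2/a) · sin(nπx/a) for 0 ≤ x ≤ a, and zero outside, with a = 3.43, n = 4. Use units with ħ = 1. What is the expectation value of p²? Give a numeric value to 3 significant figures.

p² u = −ħ² d²u/dx²; ⟨p²⟩ = −ħ² ∫ u*·u'' dx.
d/dx sin(nπx/a) = (nπ/a)·cos(nπx/a) and d²/dx² sin(nπx/a) = −(nπ/a)²·sin(nπx/a); on 0 ≤ x ≤ a, ∫sin²(nπx/a) dx = a/2 and ∫sin(nπx/a)·cos(nπx/a) dx = 0.
⟨p²⟩ = 13.422.

13.4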